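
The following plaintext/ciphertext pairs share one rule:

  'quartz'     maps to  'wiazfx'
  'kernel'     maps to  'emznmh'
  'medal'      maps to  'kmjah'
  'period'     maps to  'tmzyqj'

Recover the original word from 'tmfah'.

petal

q(16)→w(22) and u(20)→i(8) fit y≡3x+0 (mod 26); the inverse of 3 mod 26 is 9. Treating letters as 0–25, the rule is x ↦ 3x + 0 (mod 26).
Undoing it on tmfah: t(19)→9·(19−0)≡15=p; m(12)→9·(12−0)≡4=e; f(5)→9·(5−0)≡19=t; a(0)→9·(0−0)≡0=a; h(7)→9·(7−0)≡11=l (all mod 26).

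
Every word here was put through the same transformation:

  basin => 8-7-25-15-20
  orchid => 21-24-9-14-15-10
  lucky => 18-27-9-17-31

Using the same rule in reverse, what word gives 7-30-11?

b is letter #2 and maps to 8: an offset of 6. Letters become their 1-based position plus 6 (so a→7, b→8, …).
Reversing it on 7-30-11: 7→(7−6)÷1=1=a, 30→(30−6)÷1=24=x, 11→(11−6)÷1=5=e.

axe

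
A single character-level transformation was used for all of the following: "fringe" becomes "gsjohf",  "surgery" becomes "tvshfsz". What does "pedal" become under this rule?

qfebm

Every letter moves 1 place later in the alphabet, wrapping around z→a.
For pedal: p+1=q, e+1=f, d+1=e, a+1=b, l+1=m.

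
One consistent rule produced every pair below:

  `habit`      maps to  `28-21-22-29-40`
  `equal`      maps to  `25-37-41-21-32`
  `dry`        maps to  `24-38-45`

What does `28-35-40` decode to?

hot

h is letter #8 and maps to 28: an offset of 20. The number is (letter's place in the alphabet, a=1) + 20.
Undoing it on 28-35-40: 28→(28−20)÷1=8=h, 35→(35−20)÷1=15=o, 40→(40−20)÷1=20=t.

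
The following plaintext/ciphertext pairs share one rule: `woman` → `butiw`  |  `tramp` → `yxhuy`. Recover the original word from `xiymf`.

screw

In woman: w→b is +5, o→u is +6, m→t is +7, a→i is +8 — the shift increases by 1 each position. Letter i (0-indexed) is shifted by i+5, so successive shifts are 5, 6, 7, ….
Undoing it on xiymf: x−5=s, i−6=c, y−7=r, m−8=e, f−9=w.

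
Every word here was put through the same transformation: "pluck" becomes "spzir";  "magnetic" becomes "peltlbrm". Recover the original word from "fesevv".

canyon

Letter i (0-indexed) is shifted by i+3, so successive shifts are 3, 4, 5, ….
Undoing it on fesevv: f−3=c, e−4=a, s−5=n, e−6=y, v−7=o, v−8=n.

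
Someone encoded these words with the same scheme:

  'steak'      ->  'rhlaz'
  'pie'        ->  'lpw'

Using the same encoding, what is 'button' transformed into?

The output letters match the input read backwards, each shifted +7: steak reversed is kaets. The word is reversed, then every letter is shifted forward by 7.
For button: reverse → nottub; then shift: n+7=u, o+7=v, t+7=a, t+7=a, u+7=b, b+7=i.

uvaabi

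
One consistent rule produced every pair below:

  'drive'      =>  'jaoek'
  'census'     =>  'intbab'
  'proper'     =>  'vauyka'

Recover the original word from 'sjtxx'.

manor

Shifts by position in drive: pos 0: d→j (+6), pos 1: r→a (+9), pos 2: i→o (+6), pos 3: v→e (+9) — repeating every 2. A repeating key of period 2 is used — shifts +6, +9 over and over.
Decoding sjtxx: s−6=m, j−9=a, t−6=n, x−9=o, x−6=r.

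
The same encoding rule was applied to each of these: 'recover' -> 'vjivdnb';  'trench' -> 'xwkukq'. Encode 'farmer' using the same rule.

In recover: r→v is +4, e→j is +5, c→i is +6, o→v is +7 — the shift increases by 1 each position. Letter i (0-indexed) is shifted by i+4, so successive shifts are 4, 5, 6, ….
On farmer: f+4=j, a+5=f, r+6=x, m+7=t, e+8=m, r+9=a.

jfxtma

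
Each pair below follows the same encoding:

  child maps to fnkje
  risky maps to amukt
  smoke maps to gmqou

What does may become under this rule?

The output letters match the input read backwards, each shifted +2: child reversed is dlihc. The word is reversed, then every letter is shifted forward by 2.
On may: reverse → yam; then shift: y+2=a, a+2=c, m+2=o.

aco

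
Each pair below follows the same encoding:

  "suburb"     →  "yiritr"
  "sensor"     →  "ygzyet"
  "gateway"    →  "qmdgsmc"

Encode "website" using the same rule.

s(18)→y(24) and u(20)→i(8) fit y≡5x+12 (mod 26); the inverse of 5 mod 26 is 21. This is an affine cipher: with a=0,…,z=25, each position x becomes (5x+12) mod 26.
Applying it to website: w(22)→5·22+12≡18=s; e(4)→5·4+12≡6=g; b(1)→5·1+12≡17=r; s(18)→5·18+12≡24=y; i(8)→5·8+12≡0=a; t(19)→5·19+12≡3=d; e(4)→5·4+12≡6=g (all mod 26).

sgryadg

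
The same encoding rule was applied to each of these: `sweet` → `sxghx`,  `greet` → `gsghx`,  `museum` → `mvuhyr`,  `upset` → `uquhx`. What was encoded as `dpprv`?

donor

In sweet: s→s is +0, w→x is +1, e→g is +2, e→h is +3 — the shift increases by 1 each position. Letter i (0-indexed) is shifted by i+0, so successive shifts are 0, 1, 2, ….
Decoding dpprv: d−0=d, p−1=o, p−2=n, r−3=o, v−4=r.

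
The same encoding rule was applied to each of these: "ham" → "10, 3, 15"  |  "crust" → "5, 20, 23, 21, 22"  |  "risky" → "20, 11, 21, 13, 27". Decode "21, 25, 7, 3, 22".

sweat

h is letter #8 and maps to 10: an offset of 2. The number is (letter's place in the alphabet, a=1) + 2.
Reversing it on 21, 25, 7, 3, 22: 21→(21−2)÷1=19=s, 25→(25−2)÷1=23=w, 7→(7−2)÷1=5=e, 3→(3−2)÷1=1=a, 22→(22−2)÷1=20=t.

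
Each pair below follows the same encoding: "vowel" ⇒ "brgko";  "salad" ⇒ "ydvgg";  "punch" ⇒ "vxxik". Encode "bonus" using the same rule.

A repeating key of period 3 is used — shifts +6, +3, +10 over and over.
For bonus: b+6=h, o+3=r, n+10=x, u+6=a, s+3=v.

hrxav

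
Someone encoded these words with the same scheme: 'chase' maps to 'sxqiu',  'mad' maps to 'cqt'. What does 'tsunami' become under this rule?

jikdqcy

Compare letters: c→s is +16, h→x is +16, a→q is +16 — a constant shift. This is a Caesar cipher with shift 16.
For tsunami: t+16=j, s+16=i, u+16=k, n+16=d, a+16=q, m+16=c, i+16=y.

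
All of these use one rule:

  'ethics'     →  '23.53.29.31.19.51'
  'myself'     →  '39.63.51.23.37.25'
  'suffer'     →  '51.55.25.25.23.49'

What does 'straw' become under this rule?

e(#5)→23 and t(#20)→53: differences scale by 2, so n = 2·pos + 13. Each letter becomes 2×(its alphabet position, a=1..z=26) + 13.
On straw: s=19→51, t=20→53, r=18→49, a=1→15, w=23→59.

51.53.49.15.59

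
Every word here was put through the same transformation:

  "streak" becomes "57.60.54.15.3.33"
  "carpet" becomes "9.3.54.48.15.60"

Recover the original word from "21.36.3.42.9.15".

glance

s(#19)→57 and t(#20)→60: differences scale by 3, so n = 3·pos + 0. Each letter becomes 3×(its alphabet position, a=1..z=26).
Decoding 21.36.3.42.9.15: 21→(21−0)÷3=7=g, 36→(36−0)÷3=12=l, 3→(3−0)÷3=1=a, 42→(42−0)÷3=14=n, 9→(9−0)÷3=3=c, 15→(15−0)÷3=5=e.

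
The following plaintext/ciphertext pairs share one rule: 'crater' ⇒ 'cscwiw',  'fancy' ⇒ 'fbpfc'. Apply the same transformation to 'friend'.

fskhri

In crater: c→c is +0, r→s is +1, a→c is +2, t→w is +3 — the shift increases by 1 each position. Each letter shifts forward by its position index (0, 1, 2, …) — the shift grows by one for each successive letter.
On friend: f+0=f, r+1=s, i+2=k, e+3=h, n+4=r, d+5=i.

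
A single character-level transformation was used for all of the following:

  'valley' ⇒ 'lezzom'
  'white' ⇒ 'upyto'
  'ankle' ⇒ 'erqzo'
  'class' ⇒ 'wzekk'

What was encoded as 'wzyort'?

client

v(21)→l(11) and a(0)→e(4) fit y≡9x+4 (mod 26); the inverse of 9 mod 26 is 3. Treating letters as 0–25, the rule is x ↦ 9x + 4 (mod 26).
Reversing it on wzyort: w(22)→3·(22−4)≡2=c; z(25)→3·(25−4)≡11=l; y(24)→3·(24−4)≡8=i; o(14)→3·(14−4)≡4=e; r(17)→3·(17−4)≡13=n; t(19)→3·(19−4)≡19=t (all mod 26).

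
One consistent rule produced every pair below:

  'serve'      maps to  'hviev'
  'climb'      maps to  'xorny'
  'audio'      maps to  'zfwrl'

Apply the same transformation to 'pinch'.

Each pair mirrors across the alphabet (s↔h, e↔v, r↔i): positions sum to 25. Letters are reflected about the middle of the alphabet (position → 25−position): Atbash.
Applying it to pinch: p↔k, i↔r, n↔m, c↔x, h↔s.

krmxs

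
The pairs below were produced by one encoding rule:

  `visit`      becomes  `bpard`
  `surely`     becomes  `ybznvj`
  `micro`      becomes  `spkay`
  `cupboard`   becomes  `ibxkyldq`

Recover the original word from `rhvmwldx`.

In visit: v→b is +6, i→p is +7, s→a is +8, i→r is +9 — the shift increases by 1 each position. Each letter shifts forward by (position + 6), i.e. 6, 7, 8, … — the shift grows by one for each successive letter.
Reversing it on rhvmwldx: r−6=l, h−7=a, v−8=n, m−9=d, w−10=m, l−11=a, d−12=r, x−13=k.

landmark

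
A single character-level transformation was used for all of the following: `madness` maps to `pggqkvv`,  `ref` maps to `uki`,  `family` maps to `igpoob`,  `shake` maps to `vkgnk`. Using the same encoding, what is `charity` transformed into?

fkguowb

The shift depends on letter class: consonant m→p is +3, but vowel a→g is +6. The rule splits by letter class: vowels +6, consonants +3.
On charity: c(cons)+3=f, h(cons)+3=k, a(vowel)+6=g, r(cons)+3=u, i(vowel)+6=o, t(cons)+3=w, y(cons)+3=b.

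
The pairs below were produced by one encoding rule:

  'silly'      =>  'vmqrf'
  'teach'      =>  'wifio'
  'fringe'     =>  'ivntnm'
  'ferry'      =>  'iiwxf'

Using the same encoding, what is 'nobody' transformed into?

The shift increases by 1 at each position, starting from +3: 3, 4, 5, ….
Applying it to nobody: n+3=q, o+4=s, b+5=g, o+6=u, d+7=k, y+8=g.

qsgukg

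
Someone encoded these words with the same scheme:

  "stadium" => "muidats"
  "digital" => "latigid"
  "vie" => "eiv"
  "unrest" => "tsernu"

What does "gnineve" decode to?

The output letters match the input read backwards: stadium reversed is muidats. It's just the letters in reverse order.
Undoing it on gnineve: then reverse → evening.

evening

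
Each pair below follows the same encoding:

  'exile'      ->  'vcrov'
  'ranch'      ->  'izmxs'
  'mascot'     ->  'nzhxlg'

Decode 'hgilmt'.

strong

e(4)→v(21) and x(23)→c(2) fit y≡25x+25 (mod 26); the inverse of 25 mod 26 is 25. Each letter's alphabet position (a=0..z=25) is mapped through 25·x+25 mod 26 — an affine cipher.
Undoing it on hgilmt: h(7)→25·(7−25)≡18=s; g(6)→25·(6−25)≡19=t; i(8)→25·(8−25)≡17=r; l(11)→25·(11−25)≡14=o; m(12)→25·(12−25)≡13=n; t(19)→25·(19−25)≡6=g (all mod 26).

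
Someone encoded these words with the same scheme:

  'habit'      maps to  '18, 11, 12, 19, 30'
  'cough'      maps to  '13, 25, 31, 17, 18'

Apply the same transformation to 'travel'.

30, 28, 11, 32, 15, 22

h is letter #8 and maps to 18: an offset of 10. Each letter is replaced by its alphabet position (a=1..z=26) + 10.
For travel: t=20→30, r=18→28, a=1→11, v=22→32, e=5→15, l=12→22.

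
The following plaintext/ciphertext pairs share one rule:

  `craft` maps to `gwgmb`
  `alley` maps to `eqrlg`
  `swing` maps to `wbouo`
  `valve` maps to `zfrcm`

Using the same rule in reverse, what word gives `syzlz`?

otter

In craft: c→g is +4, r→w is +5, a→g is +6, f→m is +7 — the shift increases by 1 each position. Letter i (0-indexed) is shifted by i+4, so successive shifts are 4, 5, 6, ….
Undoing it on syzlz: s−4=o, y−5=t, z−6=t, l−7=e, z−8=r.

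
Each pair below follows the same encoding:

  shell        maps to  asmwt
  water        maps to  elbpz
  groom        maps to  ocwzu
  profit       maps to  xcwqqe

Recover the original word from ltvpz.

diner

Shifts by position in shell: pos 0: s→a (+8), pos 1: h→s (+11), pos 2: e→m (+8), pos 3: l→w (+11) — repeating every 2. It's a Vigenère-style cipher with numeric key [8,11]: position i shifts by key[i mod 2].
Decoding ltvpz: l−8=d, t−11=i, v−8=n, p−11=e, z−8=r.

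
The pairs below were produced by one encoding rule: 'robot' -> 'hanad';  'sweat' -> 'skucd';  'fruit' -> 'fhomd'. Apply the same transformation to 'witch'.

r(17)→h(7) and o(14)→a(0) fit y≡11x+2 (mod 26); the inverse of 11 mod 26 is 19. Treating letters as 0–25, the rule is x ↦ 11x + 2 (mod 26).
Applying it to witch: w(22)→11·22+2≡10=k; i(8)→11·8+2≡12=m; t(19)→11·19+2≡3=d; c(2)→11·2+2≡24=y; h(7)→11·7+2≡1=b (all mod 26).

kmdyb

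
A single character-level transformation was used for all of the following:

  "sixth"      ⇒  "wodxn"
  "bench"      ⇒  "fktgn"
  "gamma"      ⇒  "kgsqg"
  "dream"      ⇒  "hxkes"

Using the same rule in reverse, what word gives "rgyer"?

The shifts repeat in a cycle of length 3: positions 0,1,… shift by +4, +6, +6, then the pattern repeats.
Reversing it on rgyer: r−4=n, g−6=a, y−6=s, e−4=a, r−6=l.

nasal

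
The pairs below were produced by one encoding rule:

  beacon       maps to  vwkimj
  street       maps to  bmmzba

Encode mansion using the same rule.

vwqaviu

The output letters match the input read backwards, each shifted +8: beacon reversed is nocaeb. Read the word backwards and shift each letter +8.
For mansion: reverse → noisnam; then shift: n+8=v, o+8=w, i+8=q, s+8=a, n+8=v, a+8=i, m+8=u.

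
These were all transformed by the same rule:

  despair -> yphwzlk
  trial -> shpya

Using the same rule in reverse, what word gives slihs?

The output letters match the input read backwards, each shifted +7: despair reversed is riapsed. Read the word backwards and shift each letter +7.
Decoding slihs: shift back: s−7=l, l−7=e, i−7=b, h−7=a, s−7=l → lebal; then reverse → label.

label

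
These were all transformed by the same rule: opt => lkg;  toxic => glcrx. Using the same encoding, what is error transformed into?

viili

Each pair mirrors across the alphabet (o↔l, p↔k, t↔g): positions sum to 25. Each letter is replaced by its mirror in the alphabet: a↔z, b↔y, c↔x, and so on (the Atbash cipher).
Applying it to error: e↔v, r↔i, r↔i, o↔l, r↔i.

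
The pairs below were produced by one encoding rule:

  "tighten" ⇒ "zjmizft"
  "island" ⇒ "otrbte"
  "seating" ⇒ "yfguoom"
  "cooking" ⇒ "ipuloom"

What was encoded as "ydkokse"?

Shifts by position in tighten: pos 0: t→z (+6), pos 1: i→j (+1), pos 2: g→m (+6), pos 3: h→i (+1) — repeating every 2. It's a Vigenère-style cipher with numeric key [6,1]: position i shifts by key[i mod 2].
Reversing it on ydkokse: y−6=s, d−1=c, k−6=e, o−1=n, k−6=e, s−1=r, e−6=y.

scenery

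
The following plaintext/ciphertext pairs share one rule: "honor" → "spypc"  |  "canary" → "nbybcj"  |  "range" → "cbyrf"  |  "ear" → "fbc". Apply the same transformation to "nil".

yjw

The shift depends on letter class: consonant h→s is +11, but vowel o→p is +1. Two shifts are in play — +1 for a/e/i/o/u, +11 for every other letter.
For nil: n(cons)+11=y, i(vowel)+1=j, l(cons)+11=w.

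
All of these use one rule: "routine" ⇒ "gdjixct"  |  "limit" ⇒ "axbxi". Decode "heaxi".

Each letter is shifted forward by 15 in the alphabet (a Caesar shift of +15).
Decoding heaxi: h−15=s, e−15=p, a−15=l, x−15=i, i−15=t.

split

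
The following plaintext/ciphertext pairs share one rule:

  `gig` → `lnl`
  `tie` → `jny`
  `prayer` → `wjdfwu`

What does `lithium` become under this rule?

The output letters match the input read backwards, each shifted +5: gig reversed is gig. Read the word backwards and shift each letter +5.
Applying it to lithium: reverse → muihtil; then shift: m+5=r, u+5=z, i+5=n, h+5=m, t+5=y, i+5=n, l+5=q.

rznmynq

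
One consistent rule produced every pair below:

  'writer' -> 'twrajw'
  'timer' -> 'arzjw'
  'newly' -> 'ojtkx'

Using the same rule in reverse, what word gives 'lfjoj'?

w(22)→t(19) and r(17)→w(22) fit y≡15x+1 (mod 26); the inverse of 15 mod 26 is 7. Each letter's alphabet position (a=0..z=25) is mapped through 15·x+1 mod 26 — an affine cipher.
Reversing it on lfjoj: l(11)→7·(11−1)≡18=s; f(5)→7·(5−1)≡2=c; j(9)→7·(9−1)≡4=e; o(14)→7·(14−1)≡13=n; j(9)→7·(9−1)≡4=e (all mod 26).

scene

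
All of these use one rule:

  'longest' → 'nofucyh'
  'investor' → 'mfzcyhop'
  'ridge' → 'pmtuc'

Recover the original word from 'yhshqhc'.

l(11)→n(13) and o(14)→o(14) fit y≡9x+18 (mod 26); the inverse of 9 mod 26 is 3. Treating letters as 0–25, the rule is x ↦ 9x + 18 (mod 26).
Undoing it on yhshqhc: y(24)→3·(24−18)≡18=s; h(7)→3·(7−18)≡19=t; s(18)→3·(18−18)≡0=a; h(7)→3·(7−18)≡19=t; q(16)→3·(16−18)≡20=u; h(7)→3·(7−18)≡19=t; c(2)→3·(2−18)≡4=e (all mod 26).

statute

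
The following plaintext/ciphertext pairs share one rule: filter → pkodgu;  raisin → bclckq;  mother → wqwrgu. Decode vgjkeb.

Shifts by position in filter: pos 0: f→p (+10), pos 1: i→k (+2), pos 2: l→o (+3), pos 3: t→d (+10), pos 4: e→g (+2), pos 5: r→u (+3) — repeating every 3. It's a Vigenère-style cipher with numeric key [10,2,3]: position i shifts by key[i mod 3].
Reversing it on vgjkeb: v−10=l, g−2=e, j−3=g, k−10=a, e−2=c, b−3=y.

legacy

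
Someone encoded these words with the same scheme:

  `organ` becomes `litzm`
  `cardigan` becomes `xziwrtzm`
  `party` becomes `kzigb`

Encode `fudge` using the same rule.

Each pair mirrors across the alphabet (o↔l, r↔i, g↔t): positions sum to 25. Each letter is replaced by its mirror in the alphabet: a↔z, b↔y, c↔x, and so on (the Atbash cipher).
Applying it to fudge: f↔u, u↔f, d↔w, g↔t, e↔v.

ufwtv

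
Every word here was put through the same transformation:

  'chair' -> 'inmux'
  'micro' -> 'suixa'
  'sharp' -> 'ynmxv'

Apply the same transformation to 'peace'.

The shift depends on letter class: consonant c→i is +6, but vowel a→m is +12. Two shifts are in play — +12 for a/e/i/o/u, +6 for every other letter.
On peace: p(cons)+6=v, e(vowel)+12=q, a(vowel)+12=m, c(cons)+6=i, e(vowel)+12=q.

vqmiq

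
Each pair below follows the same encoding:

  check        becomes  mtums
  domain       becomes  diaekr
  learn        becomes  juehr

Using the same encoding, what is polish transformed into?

zijkyt

c(2)→m(12) and h(7)→t(19) fit y≡17x+4 (mod 26); the inverse of 17 mod 26 is 23. Treating letters as 0–25, the rule is x ↦ 17x + 4 (mod 26).
Applying it to polish: p(15)→17·15+4≡25=z; o(14)→17·14+4≡8=i; l(11)→17·11+4≡9=j; i(8)→17·8+4≡10=k; s(18)→17·18+4≡24=y; h(7)→17·7+4≡19=t (all mod 26).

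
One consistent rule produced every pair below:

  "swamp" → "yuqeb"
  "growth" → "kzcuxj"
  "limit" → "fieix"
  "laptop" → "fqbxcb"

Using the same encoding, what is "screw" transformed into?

yozmu

s(18)→y(24) and w(22)→u(20) fit y≡25x+16 (mod 26); the inverse of 25 mod 26 is 25. This is an affine cipher: with a=0,…,z=25, each position x becomes (25x+16) mod 26.
Applying it to screw: s(18)→25·18+16≡24=y; c(2)→25·2+16≡14=o; r(17)→25·17+16≡25=z; e(4)→25·4+16≡12=m; w(22)→25·22+16≡20=u (all mod 26).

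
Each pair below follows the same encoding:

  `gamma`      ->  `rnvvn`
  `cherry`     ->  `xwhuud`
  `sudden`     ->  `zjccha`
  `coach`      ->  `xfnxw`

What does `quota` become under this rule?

pjfen

Treating letters as 0–25, the rule is x ↦ 5x + 13 (mod 26).
On quota: q(16)→5·16+13≡15=p; u(20)→5·20+13≡9=j; o(14)→5·14+13≡5=f; t(19)→5·19+13≡4=e; a(0)→5·0+13≡13=n (all mod 26).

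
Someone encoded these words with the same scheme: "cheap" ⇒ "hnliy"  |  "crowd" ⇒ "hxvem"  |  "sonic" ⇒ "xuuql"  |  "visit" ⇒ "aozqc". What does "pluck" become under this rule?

Each letter shifts forward by (position + 5), i.e. 5, 6, 7, … — the shift grows by one for each successive letter.
On pluck: p+5=u, l+6=r, u+7=b, c+8=k, k+9=t.

urbkt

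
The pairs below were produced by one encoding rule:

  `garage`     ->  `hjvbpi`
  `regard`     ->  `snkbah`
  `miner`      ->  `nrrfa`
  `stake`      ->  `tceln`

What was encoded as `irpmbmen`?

Shifts by position in garage: pos 0: g→h (+1), pos 1: a→j (+9), pos 2: r→v (+4), pos 3: a→b (+1), pos 4: g→p (+9), pos 5: e→i (+4) — repeating every 3. A repeating key of period 3 is used — shifts +1, +9, +4 over and over.
Reversing it on irpmbmen: i−1=h, r−9=i, p−4=l, m−1=l, b−9=s, m−4=i, e−1=d, n−9=e.

hillside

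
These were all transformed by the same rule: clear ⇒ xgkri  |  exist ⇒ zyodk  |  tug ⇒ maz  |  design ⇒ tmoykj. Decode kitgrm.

glance

Two steps: reverse the string, then apply a Caesar shift of +6.
Reversing it on kitgrm: shift back: k−6=e, i−6=c, t−6=n, g−6=a, r−6=l, m−6=g → ecnalg; then reverse → glance.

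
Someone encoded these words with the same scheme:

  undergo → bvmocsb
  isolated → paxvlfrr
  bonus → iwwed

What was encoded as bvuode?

unless

In undergo: u→b is +7, n→v is +8, d→m is +9, e→o is +10 — the shift increases by 1 each position. Letter i (0-indexed) is shifted by i+7, so successive shifts are 7, 8, 9, ….
Decoding bvuode: b−7=u, v−8=n, u−9=l, o−10=e, d−11=s, e−12=s.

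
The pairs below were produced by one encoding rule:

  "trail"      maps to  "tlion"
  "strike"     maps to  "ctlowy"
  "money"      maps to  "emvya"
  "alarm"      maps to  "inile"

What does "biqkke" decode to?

vacuum

t(19)→t(19) and r(17)→l(11) fit y≡17x+8 (mod 26); the inverse of 17 mod 26 is 23. Each letter's alphabet position (a=0..z=25) is mapped through 17·x+8 mod 26 — an affine cipher.
Decoding biqkke: b(1)→23·(1−8)≡21=v; i(8)→23·(8−8)≡0=a; q(16)→23·(16−8)≡2=c; k(10)→23·(10−8)≡20=u; k(10)→23·(10−8)≡20=u; e(4)→23·(4−8)≡12=m (all mod 26).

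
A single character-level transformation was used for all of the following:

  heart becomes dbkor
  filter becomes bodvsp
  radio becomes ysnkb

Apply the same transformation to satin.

The output letters match the input read backwards, each shifted +10: heart reversed is traeh. Two steps: reverse the string, then apply a Caesar shift of +10.
Applying it to satin: reverse → nitas; then shift: n+10=x, i+10=s, t+10=d, a+10=k, s+10=c.

xsdkc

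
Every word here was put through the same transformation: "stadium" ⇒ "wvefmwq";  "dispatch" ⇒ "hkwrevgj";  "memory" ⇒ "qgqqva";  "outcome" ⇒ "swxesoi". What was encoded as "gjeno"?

Shifts by position in stadium: pos 0: s→w (+4), pos 1: t→v (+2), pos 2: a→e (+4), pos 3: d→f (+2) — repeating every 2. A repeating key of period 2 is used — shifts +4, +2 over and over.
Undoing it on gjeno: g−4=c, j−2=h, e−4=a, n−2=l, o−4=k.

chalk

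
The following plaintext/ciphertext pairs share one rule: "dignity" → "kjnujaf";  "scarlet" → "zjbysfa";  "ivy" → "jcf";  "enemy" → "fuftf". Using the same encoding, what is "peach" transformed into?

The shift depends on letter class: consonant d→k is +7, but vowel i→j is +1. Vowels shift forward by 1 and consonants shift forward by 7.
On peach: p(cons)+7=w, e(vowel)+1=f, a(vowel)+1=b, c(cons)+7=j, h(cons)+7=o.

wfbjo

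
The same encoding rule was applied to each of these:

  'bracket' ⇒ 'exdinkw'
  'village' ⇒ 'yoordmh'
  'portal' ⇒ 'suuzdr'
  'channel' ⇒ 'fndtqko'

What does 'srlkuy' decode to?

A repeating key of period 2 is used — shifts +3, +6 over and over.
Undoing it on srlkuy: s−3=p, r−6=l, l−3=i, k−6=e, u−3=r, y−6=s.

pliers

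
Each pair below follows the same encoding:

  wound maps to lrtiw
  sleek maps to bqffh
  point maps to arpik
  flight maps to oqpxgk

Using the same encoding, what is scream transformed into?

bnsfvz

Treating letters as 0–25, the rule is x ↦ 9x + 21 (mod 26).
On scream: s(18)→9·18+21≡1=b; c(2)→9·2+21≡13=n; r(17)→9·17+21≡18=s; e(4)→9·4+21≡5=f; a(0)→9·0+21≡21=v; m(12)→9·12+21≡25=z (all mod 26).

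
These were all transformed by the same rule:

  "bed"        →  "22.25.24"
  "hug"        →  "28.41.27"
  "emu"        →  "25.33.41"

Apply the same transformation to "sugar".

b is letter #2 and maps to 22: an offset of 20. The number is (letter's place in the alphabet, a=1) + 20.
For sugar: s=19→39, u=21→41, g=7→27, a=1→21, r=18→38.

39.41.27.21.38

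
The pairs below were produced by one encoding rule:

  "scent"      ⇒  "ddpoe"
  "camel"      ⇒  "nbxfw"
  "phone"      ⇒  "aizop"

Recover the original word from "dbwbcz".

salary

A repeating key of period 2 is used — shifts +11, +1 over and over.
Reversing it on dbwbcz: d−11=s, b−1=a, w−11=l, b−1=a, c−11=r, z−1=y.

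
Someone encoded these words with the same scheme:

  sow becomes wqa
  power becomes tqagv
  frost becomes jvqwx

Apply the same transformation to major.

qcnqv

The shift depends on letter class: consonant s→w is +4, but vowel o→q is +2. The rule splits by letter class: vowels +2, consonants +4.
On major: m(cons)+4=q, a(vowel)+2=c, j(cons)+4=n, o(vowel)+2=q, r(cons)+4=v.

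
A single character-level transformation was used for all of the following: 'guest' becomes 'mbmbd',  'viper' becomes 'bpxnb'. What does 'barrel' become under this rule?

hhzaow

In guest: g→m is +6, u→b is +7, e→m is +8, s→b is +9 — the shift increases by 1 each position. Each letter shifts forward by (position + 6), i.e. 6, 7, 8, … — the shift grows by one for each successive letter.
On barrel: b+6=h, a+7=h, r+8=z, r+9=a, e+10=o, l+11=w.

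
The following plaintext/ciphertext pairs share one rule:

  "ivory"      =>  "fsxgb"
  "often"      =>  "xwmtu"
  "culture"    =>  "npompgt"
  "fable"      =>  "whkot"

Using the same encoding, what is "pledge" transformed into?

Treating letters as 0–25, the rule is x ↦ 3x + 7 (mod 26).
For pledge: p(15)→3·15+7≡0=a; l(11)→3·11+7≡14=o; e(4)→3·4+7≡19=t; d(3)→3·3+7≡16=q; g(6)→3·6+7≡25=z; e(4)→3·4+7≡19=t (all mod 26).

aotqzt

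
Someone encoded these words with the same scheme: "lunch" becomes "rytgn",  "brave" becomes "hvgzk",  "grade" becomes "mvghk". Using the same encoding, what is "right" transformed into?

xmmlz

Shifts by position in lunch: pos 0: l→r (+6), pos 1: u→y (+4), pos 2: n→t (+6), pos 3: c→g (+4) — repeating every 2. A repeating key of period 2 is used — shifts +6, +4 over and over.
For right: r+6=x, i+4=m, g+6=m, h+4=l, t+6=z.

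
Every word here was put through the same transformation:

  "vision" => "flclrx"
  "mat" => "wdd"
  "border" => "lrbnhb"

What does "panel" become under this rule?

Vowels shift forward by 3 and consonants shift forward by 10.
For panel: p(cons)+10=z, a(vowel)+3=d, n(cons)+10=x, e(vowel)+3=h, l(cons)+10=v.

zdxhv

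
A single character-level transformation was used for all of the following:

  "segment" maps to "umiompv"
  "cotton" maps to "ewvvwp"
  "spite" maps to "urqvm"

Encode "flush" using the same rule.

hncuj

The shift depends on letter class: consonant s→u is +2, but vowel e→m is +8. The rule splits by letter class: vowels +8, consonants +2.
Applying it to flush: f(cons)+2=h, l(cons)+2=n, u(vowel)+8=c, s(cons)+2=u, h(cons)+2=j.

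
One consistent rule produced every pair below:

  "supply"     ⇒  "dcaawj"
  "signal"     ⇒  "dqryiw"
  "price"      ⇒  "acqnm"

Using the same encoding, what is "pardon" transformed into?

The shift depends on letter class: consonant s→d is +11, but vowel u→c is +8. Two shifts are in play — +8 for a/e/i/o/u, +11 for every other letter.
Applying it to pardon: p(cons)+11=a, a(vowel)+8=i, r(cons)+11=c, d(cons)+11=o, o(vowel)+8=w, n(cons)+11=y.

aicowy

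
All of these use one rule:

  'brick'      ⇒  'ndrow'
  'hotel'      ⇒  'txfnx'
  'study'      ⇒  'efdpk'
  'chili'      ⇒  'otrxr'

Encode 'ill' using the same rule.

rxx

The shift depends on letter class: consonant b→n is +12, but vowel i→r is +9. Two shifts are in play — +9 for a/e/i/o/u, +12 for every other letter.
Applying it to ill: i(vowel)+9=r, l(cons)+12=x, l(cons)+12=x.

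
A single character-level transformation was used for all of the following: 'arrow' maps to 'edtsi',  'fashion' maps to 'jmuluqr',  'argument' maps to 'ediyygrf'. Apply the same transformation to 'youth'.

cawxt

It's a Vigenère-style cipher with numeric key [4,12,2]: position i shifts by key[i mod 3].
Applying it to youth: y+4=c, o+12=a, u+2=w, t+4=x, h+12=t.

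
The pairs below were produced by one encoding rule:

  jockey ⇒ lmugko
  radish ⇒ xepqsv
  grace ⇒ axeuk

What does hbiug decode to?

pluck

j(9)→l(11) and o(14)→m(12) fit y≡21x+4 (mod 26); the inverse of 21 mod 26 is 5. Each letter's alphabet position (a=0..z=25) is mapped through 21·x+4 mod 26 — an affine cipher.
Undoing it on hbiug: h(7)→5·(7−4)≡15=p; b(1)→5·(1−4)≡11=l; i(8)→5·(8−4)≡20=u; u(20)→5·(20−4)≡2=c; g(6)→5·(6−4)≡10=k (all mod 26).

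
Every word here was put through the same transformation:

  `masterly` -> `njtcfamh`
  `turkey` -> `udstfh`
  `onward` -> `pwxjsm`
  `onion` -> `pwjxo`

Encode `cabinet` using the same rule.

Shifts by position in masterly: pos 0: m→n (+1), pos 1: a→j (+9), pos 2: s→t (+1), pos 3: t→c (+9) — repeating every 2. The shifts repeat in a cycle of length 2: positions 0,1,… shift by +1, +9, then the pattern repeats.
For cabinet: c+1=d, a+9=j, b+1=c, i+9=r, n+1=o, e+9=n, t+1=u.

djcronu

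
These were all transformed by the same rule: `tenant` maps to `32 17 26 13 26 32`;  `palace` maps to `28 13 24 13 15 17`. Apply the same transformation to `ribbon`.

The number is (letter's place in the alphabet, a=1) + 12.
For ribbon: r=18→30, i=9→21, b=2→14, b=2→14, o=15→27, n=14→26.

30 21 14 14 27 26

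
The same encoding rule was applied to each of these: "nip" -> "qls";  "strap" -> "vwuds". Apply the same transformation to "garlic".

jduolf

Compare letters: n→q is +3, i→l is +3, p→s is +3 — a constant shift. It's a constant shift of +3 (ROT3).
For garlic: g+3=j, a+3=d, r+3=u, l+3=o, i+3=l, c+3=f.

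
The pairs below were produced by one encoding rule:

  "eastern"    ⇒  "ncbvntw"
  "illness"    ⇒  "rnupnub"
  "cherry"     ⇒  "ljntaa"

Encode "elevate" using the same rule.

Shifts by position in eastern: pos 0: e→n (+9), pos 1: a→c (+2), pos 2: s→b (+9), pos 3: t→v (+2) — repeating every 2. The shifts repeat in a cycle of length 2: positions 0,1,… shift by +9, +2, then the pattern repeats.
Applying it to elevate: e+9=n, l+2=n, e+9=n, v+2=x, a+9=j, t+2=v, e+9=n.

nnnxjvn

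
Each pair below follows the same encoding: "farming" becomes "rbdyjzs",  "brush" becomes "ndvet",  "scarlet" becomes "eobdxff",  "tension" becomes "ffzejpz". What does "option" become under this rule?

pbfjpz

Two shifts are in play — +1 for a/e/i/o/u, +12 for every other letter.
Applying it to option: o(vowel)+1=p, p(cons)+12=b, t(cons)+12=f, i(vowel)+1=j, o(vowel)+1=p, n(cons)+12=z.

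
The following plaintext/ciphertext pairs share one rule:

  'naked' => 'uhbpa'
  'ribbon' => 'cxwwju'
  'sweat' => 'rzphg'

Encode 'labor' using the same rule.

qhwjc

n(13)→u(20) and a(0)→h(7) fit y≡15x+7 (mod 26); the inverse of 15 mod 26 is 7. Treating letters as 0–25, the rule is x ↦ 15x + 7 (mod 26).
Applying it to labor: l(11)→15·11+7≡16=q; a(0)→15·0+7≡7=h; b(1)→15·1+7≡22=w; o(14)→15·14+7≡9=j; r(17)→15·17+7≡2=c (all mod 26).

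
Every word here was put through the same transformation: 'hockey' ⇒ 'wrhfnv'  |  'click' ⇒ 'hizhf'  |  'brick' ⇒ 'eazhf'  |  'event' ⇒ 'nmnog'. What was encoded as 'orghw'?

notch

h(7)→w(22) and o(14)→r(17) fit y≡3x+1 (mod 26); the inverse of 3 mod 26 is 9. This is an affine cipher: with a=0,…,z=25, each position x becomes (3x+1) mod 26.
Undoing it on orghw: o(14)→9·(14−1)≡13=n; r(17)→9·(17−1)≡14=o; g(6)→9·(6−1)≡19=t; h(7)→9·(7−1)≡2=c; w(22)→9·(22−1)≡7=h (all mod 26).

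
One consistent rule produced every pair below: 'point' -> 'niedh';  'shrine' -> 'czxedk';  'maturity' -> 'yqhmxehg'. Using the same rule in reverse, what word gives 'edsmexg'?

inquiry

p(15)→n(13) and o(14)→i(8) fit y≡5x+16 (mod 26); the inverse of 5 mod 26 is 21. Each letter's alphabet position (a=0..z=25) is mapped through 5·x+16 mod 26 — an affine cipher.
Reversing it on edsmexg: e(4)→21·(4−16)≡8=i; d(3)→21·(3−16)≡13=n; s(18)→21·(18−16)≡16=q; m(12)→21·(12−16)≡20=u; e(4)→21·(4−16)≡8=i; x(23)→21·(23−16)≡17=r; g(6)→21·(6−16)≡24=y (all mod 26).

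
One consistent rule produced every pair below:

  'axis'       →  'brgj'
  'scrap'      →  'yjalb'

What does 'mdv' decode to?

Two steps: reverse the string, then apply a Caesar shift of +9.
Reversing it on mdv: shift back: m−9=d, d−9=u, v−9=m → dum; then reverse → mud.

mud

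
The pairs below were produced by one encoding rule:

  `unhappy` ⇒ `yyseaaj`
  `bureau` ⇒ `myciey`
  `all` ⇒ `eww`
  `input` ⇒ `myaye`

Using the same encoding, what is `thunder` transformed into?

esyyoic

The rule splits by letter class: vowels +4, consonants +11.
For thunder: t(cons)+11=e, h(cons)+11=s, u(vowel)+4=y, n(cons)+11=y, d(cons)+11=o, e(vowel)+4=i, r(cons)+11=c.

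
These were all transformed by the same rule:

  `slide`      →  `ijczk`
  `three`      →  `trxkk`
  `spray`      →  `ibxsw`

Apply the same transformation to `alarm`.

s(18)→i(8) and l(11)→j(9) fit y≡11x+18 (mod 26); the inverse of 11 mod 26 is 19. This is an affine cipher: with a=0,…,z=25, each position x becomes (11x+18) mod 26.
Applying it to alarm: a(0)→11·0+18≡18=s; l(11)→11·11+18≡9=j; a(0)→11·0+18≡18=s; r(17)→11·17+18≡23=x; m(12)→11·12+18≡20=u (all mod 26).

sjsxu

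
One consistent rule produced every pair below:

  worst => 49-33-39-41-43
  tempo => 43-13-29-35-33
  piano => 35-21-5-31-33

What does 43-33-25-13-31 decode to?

With a=1..z=26, the number is 2·pos + 3.
Reversing it on 43-33-25-13-31: 43→(43−3)÷2=20=t, 33→(33−3)÷2=15=o, 25→(25−3)÷2=11=k, 13→(13−3)÷2=5=e, 31→(31−3)÷2=14=n.

token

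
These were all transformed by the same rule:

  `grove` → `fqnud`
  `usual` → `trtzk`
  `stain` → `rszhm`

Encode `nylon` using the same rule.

mxknm

Compare letters: g→f is +25, r→q is +25, o→n is +25 — a constant shift. Every letter moves 25 places later in the alphabet, wrapping around z→a.
Applying it to nylon: n+25=m, y+25=x, l+25=k, o+25=n, n+25=m.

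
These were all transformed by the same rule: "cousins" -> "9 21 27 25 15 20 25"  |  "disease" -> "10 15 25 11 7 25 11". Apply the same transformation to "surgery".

c is letter #3 and maps to 9: an offset of 6. Letters become their 1-based position plus 6 (so a→7, b→8, …).
On surgery: s=19→25, u=21→27, r=18→24, g=7→13, e=5→11, r=18→24, y=25→31.

25 27 24 13 11 24 31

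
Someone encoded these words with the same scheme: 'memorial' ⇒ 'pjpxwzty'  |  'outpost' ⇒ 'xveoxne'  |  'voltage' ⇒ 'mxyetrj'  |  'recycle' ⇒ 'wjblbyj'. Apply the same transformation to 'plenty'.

oyjgel

m(12)→p(15) and e(4)→j(9) fit y≡17x+19 (mod 26); the inverse of 17 mod 26 is 23. This is an affine cipher: with a=0,…,z=25, each position x becomes (17x+19) mod 26.
Applying it to plenty: p(15)→17·15+19≡14=o; l(11)→17·11+19≡24=y; e(4)→17·4+19≡9=j; n(13)→17·13+19≡6=g; t(19)→17·19+19≡4=e; y(24)→17·24+19≡11=l (all mod 26).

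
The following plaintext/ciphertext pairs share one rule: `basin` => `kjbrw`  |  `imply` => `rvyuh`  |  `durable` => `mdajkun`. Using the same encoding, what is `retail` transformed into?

Compare letters: b→k is +9, a→j is +9, s→b is +9 — a constant shift. Each letter is shifted forward by 9 in the alphabet (a Caesar shift of +9).
Applying it to retail: r+9=a, e+9=n, t+9=c, a+9=j, i+9=r, l+9=u.

ancjru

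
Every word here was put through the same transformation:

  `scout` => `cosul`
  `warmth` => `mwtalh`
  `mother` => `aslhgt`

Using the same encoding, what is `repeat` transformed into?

tgbgwl

s(18)→c(2) and c(2)→o(14) fit y≡9x+22 (mod 26); the inverse of 9 mod 26 is 3. This is an affine cipher: with a=0,…,z=25, each position x becomes (9x+22) mod 26.
For repeat: r(17)→9·17+22≡19=t; e(4)→9·4+22≡6=g; p(15)→9·15+22≡1=b; e(4)→9·4+22≡6=g; a(0)→9·0+22≡22=w; t(19)→9·19+22≡11=l (all mod 26).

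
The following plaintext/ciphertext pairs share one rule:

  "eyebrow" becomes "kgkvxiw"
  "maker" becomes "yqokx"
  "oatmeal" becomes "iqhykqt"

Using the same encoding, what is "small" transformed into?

cyqtt

e(4)→k(10) and y(24)→g(6) fit y≡5x+16 (mod 26); the inverse of 5 mod 26 is 21. Treating letters as 0–25, the rule is x ↦ 5x + 16 (mod 26).
Applying it to small: s(18)→5·18+16≡2=c; m(12)→5·12+16≡24=y; a(0)→5·0+16≡16=q; l(11)→5·11+16≡19=t; l(11)→5·11+16≡19=t (all mod 26).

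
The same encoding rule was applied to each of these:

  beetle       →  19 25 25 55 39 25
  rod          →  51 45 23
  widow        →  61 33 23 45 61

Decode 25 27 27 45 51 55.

effort

b(#2)→19 and e(#5)→25: differences scale by 2, so n = 2·pos + 15. The formula is n = 2×(alphabet index, a=1) + 15.
Reversing it on 25 27 27 45 51 55: 25→(25−15)÷2=5=e, 27→(27−15)÷2=6=f, 27→(27−15)÷2=6=f, 45→(45−15)÷2=15=o, 51→(51−15)÷2=18=r, 55→(55−15)÷2=20=t.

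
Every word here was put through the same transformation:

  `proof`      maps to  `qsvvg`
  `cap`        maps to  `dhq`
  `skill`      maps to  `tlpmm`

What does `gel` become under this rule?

The shift depends on letter class: consonant p→q is +1, but vowel o→v is +7. Two shifts are in play — +7 for a/e/i/o/u, +1 for every other letter.
For gel: g(cons)+1=h, e(vowel)+7=l, l(cons)+1=m.

hlm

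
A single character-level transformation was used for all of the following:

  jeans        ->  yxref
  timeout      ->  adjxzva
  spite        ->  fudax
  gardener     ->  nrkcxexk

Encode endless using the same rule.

xecoxff

j(9)→y(24) and e(4)→x(23) fit y≡21x+17 (mod 26); the inverse of 21 mod 26 is 5. This is an affine cipher: with a=0,…,z=25, each position x becomes (21x+17) mod 26.
On endless: e(4)→21·4+17≡23=x; n(13)→21·13+17≡4=e; d(3)→21·3+17≡2=c; l(11)→21·11+17≡14=o; e(4)→21·4+17≡23=x; s(18)→21·18+17≡5=f; s(18)→21·18+17≡5=f (all mod 26).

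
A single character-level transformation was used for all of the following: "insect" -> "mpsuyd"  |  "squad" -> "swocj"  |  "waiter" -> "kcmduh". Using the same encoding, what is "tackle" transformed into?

Treating letters as 0–25, the rule is x ↦ 11x + 2 (mod 26).
For tackle: t(19)→11·19+2≡3=d; a(0)→11·0+2≡2=c; c(2)→11·2+2≡24=y; k(10)→11·10+2≡8=i; l(11)→11·11+2≡19=t; e(4)→11·4+2≡20=u (all mod 26).

dcyitu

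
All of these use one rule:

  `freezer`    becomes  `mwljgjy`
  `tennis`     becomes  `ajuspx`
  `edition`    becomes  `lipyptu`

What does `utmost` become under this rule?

byttzy

Shifts by position in freezer: pos 0: f→m (+7), pos 1: r→w (+5), pos 2: e→l (+7), pos 3: e→j (+5) — repeating every 2. The shifts repeat in a cycle of length 2: positions 0,1,… shift by +7, +5, then the pattern repeats.
On utmost: u+7=b, t+5=y, m+7=t, o+5=t, s+7=z, t+5=y.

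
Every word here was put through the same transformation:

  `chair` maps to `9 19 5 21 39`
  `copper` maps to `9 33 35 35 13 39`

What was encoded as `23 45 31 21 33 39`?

junior

Each letter becomes 2×(its alphabet position, a=1..z=26) + 3.
Decoding 23 45 31 21 33 39: 23→(23−3)÷2=10=j, 45→(45−3)÷2=21=u, 31→(31−3)÷2=14=n, 21→(21−3)÷2=9=i, 33→(33−3)÷2=15=o, 39→(39−3)÷2=18=r.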